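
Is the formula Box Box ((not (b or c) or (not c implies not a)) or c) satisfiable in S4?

1. Box Box ((not (b or c) or (not c implies not a)) or c), 0
2. Box ((not (b or c) or (not c implies not a)) or c), 0
3. (not (b or c) or (not c implies not a)) or c, 0
4. c, 0
Accessibility: 0R0

Satisfiable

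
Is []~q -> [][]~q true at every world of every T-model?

Invalid (countermodel exists)

Tableau for the negation ~([]~q -> [][]~q):
1. ~([]~q -> [][]~q), w0
2. []~q, w0
3. ~[][]~q, w0
4. ~q, w0
5. ~[]~q, w1
6. ~q, w1
7. q, w2
Accessibility: w0Rw0, w0Rw1, w1Rw1, w1Rw2, w2Rw2
The negation has an open branch (countermodel exists).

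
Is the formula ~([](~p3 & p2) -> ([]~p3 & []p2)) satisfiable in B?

1. ~([](~p3 & p2) -> ([]~p3 & []p2)), 0
2. [](~p3 & p2), 0   [~->-rule on 1]
3. ~([]~p3 & []p2), 0   [~->-rule on 1]
4. ~p3 & p2, 0   [[]-rule on 2 via 0R0]
5. ~p3, 0   [&-rule on 4]
6. p2, 0   [&-rule on 4]
7. ~[]p2, 0   [~&-rule on 3 (branches; this branch)]
8. ~p2, 1   [~[]-rule on 7: fresh world 1, 0R1]
9. ~p3 & p2, 1   [[]-rule on 2 via 0R1]
10. ~p3, 1   [&-rule on 9]
11. p2, 1   [&-rule on 9]
Accessibility: 0R0, 0R1, 1R0, 1R1
Branch closes: p2 and ~p2 both at 1.
(One branch shown.) All branches close.

Unsatisfiable (every branch closes)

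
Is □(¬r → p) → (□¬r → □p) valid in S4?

Tableau for the negation ¬(□(¬r → p) → (□¬r → □p)):
1. ¬(□(¬r → p) → (□¬r → □p)), w0
2. □(¬r → p), w0
3. ¬(□¬r → □p), w0
4. □¬r, w0
5. ¬□p, w0
6. ¬r → p, w0
7. ¬r, w0
8. p, w0
9. ¬p, w1
10. ¬r → p, w1
11. ¬r, w1
12. p, w1
Accessibility: w0Rw0, w0Rw1, w1Rw1
Branch closes: p and ¬p both at w1.
All branches of the negation close; one closing branch shown above.

Valid in S4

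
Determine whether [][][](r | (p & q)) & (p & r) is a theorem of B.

Tableau for the negation ~([][][](r | (p & q)) & (p & r)):
1. ~([][][](r | (p & q)) & (p & r)), 0
2. ~(p & r), 0
3. ~r, 0
Accessibility: 0R0
The negation has an open branch (countermodel exists).

Invalid (countermodel exists)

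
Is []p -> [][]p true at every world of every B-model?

Invalid (countermodel exists)

Tableau for the negation ~([]p -> [][]p):
1. ~([]p -> [][]p), w0
2. []p, w0   [~->-rule on 1]
3. ~[][]p, w0   [~->-rule on 1]
4. p, w0   [[]-rule on 2 via w0Rw0]
5. ~[]p, w1   [~[]-rule on 3: fresh world w1, w0Rw1]
6. p, w1   [[]-rule on 2 via w0Rw1]
7. ~p, w2   [~[]-rule on 5: fresh world w2, w1Rw2]
Accessibility: w0Rw0, w0Rw1, w1Rw0, w1Rw1, w1Rw2, w2Rw1, w2Rw2
The negation has an open branch (countermodel exists).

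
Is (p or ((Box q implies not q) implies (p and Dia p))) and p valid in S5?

No, not valid

Tableau for the negation not ((p or ((Box q implies not q) implies (p and Dia p))) and p):
1. not ((p or ((Box q implies not q) implies (p and Dia p))) and p), 0
2. not p, 0   [neg-and-rule on 1 (branches; this branch)]
Accessibility: 0R0
The negation has an open branch (countermodel exists).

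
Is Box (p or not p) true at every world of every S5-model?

Tableau for the negation not Box (p or not p):
1. not Box (p or not p), u
2. not (p or not p), v   [neg-Box-rule on 1: fresh world v, uRv]
3. not p, v   [neg-or-rule on 2]
4. p, v   [neg-or-rule on 2]
Accessibility: uRu, uRv, vRu, vRv
Branch closes: p and not p both at v.
Every branch of the negation's tableau closes; the branch above is one of them.

Valid in S5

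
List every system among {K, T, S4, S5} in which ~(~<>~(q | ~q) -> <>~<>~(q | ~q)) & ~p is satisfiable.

K

K-tableau for the formula:
1. ~(~<>~(q | ~q) -> <>~<>~(q | ~q)) & ~p, 0
2. ~(~<>~(q | ~q) -> <>~<>~(q | ~q)), 0
3. ~p, 0
4. ~<>~(q | ~q), 0
5. ~<>~<>~(q | ~q), 0
Complete open branch: satisfiable in K.
T-tableau for the formula:
1. ~(~<>~(q | ~q) -> <>~<>~(q | ~q)) & ~p, 0
2. ~(~<>~(q | ~q) -> <>~<>~(q | ~q)), 0
3. ~p, 0
4. ~<>~(q | ~q), 0
5. ~<>~<>~(q | ~q), 0
6. q | ~q, 0
7. <>~(q | ~q), 0
8. ~q, 0
9. ~(q | ~q), 1
10. ~q, 1
11. q, 1
Accessibility: 0R0, 0R1, 1R1
Branch closes: q and ~q both at 1.
Every branch closes (one shown): unsatisfiable in T, hence also in S4, S5 (every S4/S5-frame is a T-frame).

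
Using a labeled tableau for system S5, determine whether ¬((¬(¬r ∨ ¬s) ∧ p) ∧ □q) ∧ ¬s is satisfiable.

Yes, satisfiable

1. ¬((¬(¬r ∨ ¬s) ∧ p) ∧ □q) ∧ ¬s, w0
2. ¬((¬(¬r ∨ ¬s) ∧ p) ∧ □q), w0
3. ¬s, w0
4. ¬□q, w0
5. ¬q, w1
Accessibility: w0Rw0, w0Rw1, w1Rw0, w1Rw1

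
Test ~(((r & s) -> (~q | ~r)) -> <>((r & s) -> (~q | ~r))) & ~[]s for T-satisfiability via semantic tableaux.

Unsatisfiable

1. ~(((r & s) -> (~q | ~r)) -> <>((r & s) -> (~q | ~r))) & ~[]s, w0
2. ~(((r & s) -> (~q | ~r)) -> <>((r & s) -> (~q | ~r))), w0
3. ~[]s, w0
4. (r & s) -> (~q | ~r), w0
5. ~<>((r & s) -> (~q | ~r)), w0
6. ~((r & s) -> (~q | ~r)), w0
7. r & s, w0
8. ~(~q | ~r), w0
9. r, w0
10. s, w0
11. q, w0
12. ~q | ~r, w0
13. ~r, w0
Accessibility: w0Rw0
Branch closes: r and ~r both at w0.
Every branch closes; the branch above is one of them.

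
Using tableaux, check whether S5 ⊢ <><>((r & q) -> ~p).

Invalid (countermodel exists)

Tableau for the negation ~<><>((r & q) -> ~p):
1. ~<><>((r & q) -> ~p), u
2. ~<>((r & q) -> ~p), u
3. ~((r & q) -> ~p), u
4. r & q, u
5. p, u
6. r, u
7. q, u
Accessibility: uRu
The negation has an open branch (countermodel exists).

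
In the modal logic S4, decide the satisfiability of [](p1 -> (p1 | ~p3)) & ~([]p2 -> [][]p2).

1. [](p1 -> (p1 | ~p3)) & ~([]p2 -> [][]p2), w0
2. [](p1 -> (p1 | ~p3)), w0
3. ~([]p2 -> [][]p2), w0
4. []p2, w0
5. ~[][]p2, w0
6. p1 -> (p1 | ~p3), w0
7. p2, w0
8. p1 | ~p3, w0
9. ~p3, w0
10. ~[]p2, w1
11. p1 -> (p1 | ~p3), w1
12. p2, w1
13. p1 | ~p3, w1
14. ~p3, w1
15. ~p2, w2
16. p1 -> (p1 | ~p3), w2
17. p2, w2
Accessibility: w0Rw0, w0Rw1, w0Rw2, w1Rw1, w1Rw2, w2Rw2
Branch closes: p2 and ~p2 both at w2.
All branches of the tableau close; one closing branch shown above.

Unsatisfiable (every branch closes)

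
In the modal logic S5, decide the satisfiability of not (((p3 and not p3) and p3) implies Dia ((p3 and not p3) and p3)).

1. not (((p3 and not p3) and p3) implies Dia ((p3 and not p3) and p3)), w0
2. (p3 and not p3) and p3, w0
3. not Dia ((p3 and not p3) and p3), w0
4. p3 and not p3, w0
5. p3, w0
6. not p3, w0
Accessibility: w0Rw0
Branch closes: p3 and not p3 both at w0.
Every branch closes; the branch above is one of them.

No, unsatisfiable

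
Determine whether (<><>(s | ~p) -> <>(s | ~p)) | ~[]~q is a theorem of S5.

Valid

Tableau for the negation ~((<><>(s | ~p) -> <>(s | ~p)) | ~[]~q):
1. ~((<><>(s | ~p) -> <>(s | ~p)) | ~[]~q), 0
2. ~(<><>(s | ~p) -> <>(s | ~p)), 0   [~|-rule on 1]
3. []~q, 0   [~|-rule on 1]
4. <><>(s | ~p), 0   [~->-rule on 2]
5. ~<>(s | ~p), 0   [~->-rule on 2]
6. ~q, 0   [[]-rule on 3 via 0R0]
7. ~(s | ~p), 0   [~<>-rule on 5 via 0R0]
8. ~s, 0   [~|-rule on 7]
9. p, 0   [~|-rule on 7]
10. <>(s | ~p), 1   [<>-rule on 4: fresh world 1, 0R1]
11. ~q, 1   [[]-rule on 3 via 0R1]
12. ~(s | ~p), 1   [~<>-rule on 5 via 0R1]
13. ~s, 1   [~|-rule on 12]
14. p, 1   [~|-rule on 12]
15. s | ~p, 2   [<>-rule on 10: fresh world 2, 1R2]
16. ~q, 2   [[]-rule on 3 via 0R2]
17. ~(s | ~p), 2   [~<>-rule on 5 via 0R2]
18. ~s, 2   [~|-rule on 17]
19. p, 2   [~|-rule on 17]
20. ~p, 2   [|-rule on 15 (branches; this branch)]
Accessibility: 0R0, 0R1, 0R2, 1R0, 1R1, 1R2, 2R0, 2R1, 2R2
Branch closes: p and ~p both at 2.
Every branch of the negation's tableau closes; the branch above is one of them.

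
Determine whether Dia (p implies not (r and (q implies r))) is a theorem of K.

Tableau for the negation not Dia (p implies not (r and (q implies r))):
1. not Dia (p implies not (r and (q implies r))), u
The negation has an open branch (countermodel exists).

Not valid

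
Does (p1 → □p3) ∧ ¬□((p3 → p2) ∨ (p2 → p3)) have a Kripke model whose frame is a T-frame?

Unsatisfiable (every branch closes)

1. (p1 → □p3) ∧ ¬□((p3 → p2) ∨ (p2 → p3)), 0
2. p1 → □p3, 0
3. ¬□((p3 → p2) ∨ (p2 → p3)), 0
4. □p3, 0
5. p3, 0
6. ¬((p3 → p2) ∨ (p2 → p3)), 1
7. ¬(p3 → p2), 1
8. ¬(p2 → p3), 1
9. p3, 1
10. ¬p2, 1
11. p2, 1
12. ¬p3, 1
Accessibility: 0R0, 0R1, 1R1
Branch closes: p2 and ¬p2 both at 1.
(One branch shown.) All branches close.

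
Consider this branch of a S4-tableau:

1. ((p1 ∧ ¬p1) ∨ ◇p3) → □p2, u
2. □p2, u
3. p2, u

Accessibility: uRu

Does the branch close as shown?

No world carries both an atom and its negation.

Not closed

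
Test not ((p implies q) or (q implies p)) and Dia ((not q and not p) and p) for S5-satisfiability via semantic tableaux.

Unsatisfiable

1. not ((p implies q) or (q implies p)) and Dia ((not q and not p) and p), u
2. not ((p implies q) or (q implies p)), u   [and-rule on 1]
3. Dia ((not q and not p) and p), u   [and-rule on 1]
4. not (p implies q), u   [neg-or-rule on 2]
5. not (q implies p), u   [neg-or-rule on 2]
6. p, u   [neg-implies-rule on 4]
7. not q, u   [neg-implies-rule on 4]
8. q, u   [neg-implies-rule on 5]
9. not p, u   [neg-implies-rule on 5]
Accessibility: uRu
Branch closes: q and not q both at u.
All branches of the tableau close; one closing branch shown above.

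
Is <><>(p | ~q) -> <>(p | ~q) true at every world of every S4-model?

Valid in S4

Tableau for the negation ~(<><>(p | ~q) -> <>(p | ~q)):
1. ~(<><>(p | ~q) -> <>(p | ~q)), u
2. <><>(p | ~q), u   [~->-rule on 1]
3. ~<>(p | ~q), u   [~->-rule on 1]
4. ~(p | ~q), u   [~<>-rule on 3 via uRu]
5. ~p, u   [~|-rule on 4]
6. q, u   [~|-rule on 4]
7. <>(p | ~q), v   [<>-rule on 2: fresh world v, uRv]
8. ~(p | ~q), v   [~<>-rule on 3 via uRv]
9. ~p, v   [~|-rule on 8]
10. q, v   [~|-rule on 8]
11. p | ~q, w   [<>-rule on 7: fresh world w, vRw]
12. ~(p | ~q), w   [~<>-rule on 3 via uRw]
13. ~p, w   [~|-rule on 12]
14. q, w   [~|-rule on 12]
15. ~q, w   [|-rule on 11 (branches; this branch)]
Accessibility: uRu, uRv, uRw, vRv, vRw, wRw
Branch closes: q and ~q both at w.
Every branch of the negation's tableau closes; the branch above is one of them.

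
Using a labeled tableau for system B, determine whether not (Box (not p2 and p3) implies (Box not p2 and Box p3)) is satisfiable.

Unsatisfiable

1. not (Box (not p2 and p3) implies (Box not p2 and Box p3)), u
2. Box (not p2 and p3), u
3. not (Box not p2 and Box p3), u
4. not p2 and p3, u
5. not p2, u
6. p3, u
7. not Box p3, u
8. not p3, v
9. not p2 and p3, v
10. not p2, v
11. p3, v
Accessibility: uRu, uRv, vRu, vRv
Branch closes: p3 and not p3 both at v.
Every branch closes; the branch above is one of them.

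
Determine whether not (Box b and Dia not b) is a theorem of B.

Tableau for the negation Box b and Dia not b:
1. Box b and Dia not b, 0
2. Box b, 0
3. Dia not b, 0
4. b, 0
5. not b, 1
6. b, 1
Accessibility: 0R0, 0R1, 1R0, 1R1
Branch closes: b and not b both at 1.
All branches of the negation close; one closing branch shown above.

Valid in B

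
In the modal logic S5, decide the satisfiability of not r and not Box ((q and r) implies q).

No, unsatisfiable

1. not r and not Box ((q and r) implies q), u
2. not r, u
3. not Box ((q and r) implies q), u
4. not ((q and r) implies q), v
5. q and r, v
6. not q, v
7. q, v
8. r, v
Accessibility: uRu, uRv, vRu, vRv
Branch closes: q and not q both at v.
Every branch closes; the branch above is one of them.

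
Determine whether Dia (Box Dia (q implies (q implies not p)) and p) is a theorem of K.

Tableau for the negation not Dia (Box Dia (q implies (q implies not p)) and p):
1. not Dia (Box Dia (q implies (q implies not p)) and p), u
The negation has an open branch (countermodel exists).

Not valid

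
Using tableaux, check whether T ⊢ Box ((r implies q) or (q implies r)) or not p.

Tableau for the negation not (Box ((r implies q) or (q implies r)) or not p):
1. not (Box ((r implies q) or (q implies r)) or not p), u
2. not Box ((r implies q) or (q implies r)), u   [neg-or-rule on 1]
3. p, u   [neg-or-rule on 1]
4. not ((r implies q) or (q implies r)), v   [neg-Box-rule on 2: fresh world v, uRv]
5. not (r implies q), v   [neg-or-rule on 4]
6. not (q implies r), v   [neg-or-rule on 4]
7. r, v   [neg-implies-rule on 5]
8. not q, v   [neg-implies-rule on 5]
9. q, v   [neg-implies-rule on 6]
10. not r, v   [neg-implies-rule on 6]
Accessibility: uRu, uRv, vRv
Branch closes: q and not q both at v.
Every branch of the negation's tableau closes; the branch above is one of them.

Valid in T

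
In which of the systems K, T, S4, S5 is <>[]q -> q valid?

S5-tableau for the negation ~(<>[]q -> q):
1. ~(<>[]q -> q), w0
2. <>[]q, w0
3. ~q, w0
4. []q, w1
5. q, w0
Accessibility: w0Rw0, w0Rw1, w1Rw0, w1Rw1
Branch closes: q and ~q both at w0.
Every branch closes (one shown): valid in S5.
S4-tableau for the negation ~(<>[]q -> q):
1. ~(<>[]q -> q), w0
2. <>[]q, w0
3. ~q, w0
4. []q, w1
5. q, w1
Accessibility: w0Rw0, w0Rw1, w1Rw1
Complete open branch: countermodel on an S4-frame, so not valid in S4, nor in K, T (the same frame is also a K-frame and a T-frame).

S5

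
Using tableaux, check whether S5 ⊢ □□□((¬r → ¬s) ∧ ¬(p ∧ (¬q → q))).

Tableau for the negation ¬□□□((¬r → ¬s) ∧ ¬(p ∧ (¬q → q))):
1. ¬□□□((¬r → ¬s) ∧ ¬(p ∧ (¬q → q))), u
2. ¬□□((¬r → ¬s) ∧ ¬(p ∧ (¬q → q))), v
3. ¬□((¬r → ¬s) ∧ ¬(p ∧ (¬q → q))), w
4. ¬((¬r → ¬s) ∧ ¬(p ∧ (¬q → q))), x
5. p ∧ (¬q → q), x
6. p, x
7. ¬q → q, x
8. q, x
Accessibility: uRu, uRv, uRw, uRx, vRu, vRv, vRw, vRx, wRu, wRv, wRw, wRx, xRu, xRv, xRw, xRx
The negation has an open branch (countermodel exists).

No, not valid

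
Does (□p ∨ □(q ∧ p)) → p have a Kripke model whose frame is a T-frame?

Satisfiable

1. (□p ∨ □(q ∧ p)) → p, 0
2. p, 0   [→-rule on 1 (branches; this branch)]
Accessibility: 0R0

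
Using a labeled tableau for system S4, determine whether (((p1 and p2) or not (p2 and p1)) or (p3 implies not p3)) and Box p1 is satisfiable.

1. (((p1 and p2) or not (p2 and p1)) or (p3 implies not p3)) and Box p1, w0
2. ((p1 and p2) or not (p2 and p1)) or (p3 implies not p3), w0
3. Box p1, w0
4. p1, w0
5. p3 implies not p3, w0
6. not p3, w0
Accessibility: w0Rw0

Satisfiable (open branch found)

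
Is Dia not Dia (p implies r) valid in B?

Tableau for the negation not Dia not Dia (p implies r):
1. not Dia not Dia (p implies r), 0
2. Dia (p implies r), 0
3. p implies r, 1
4. Dia (p implies r), 1
5. r, 1
6. p implies r, 2
7. r, 2
Accessibility: 0R0, 0R1, 1R0, 1R1, 1R2, 2R1, 2R2
The negation has an open branch (countermodel exists).

Invalid (countermodel exists)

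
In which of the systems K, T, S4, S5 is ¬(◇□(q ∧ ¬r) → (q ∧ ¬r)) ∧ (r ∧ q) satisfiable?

K, T, S4

S5-tableau for the formula:
1. ¬(◇□(q ∧ ¬r) → (q ∧ ¬r)) ∧ (r ∧ q), u
2. ¬(◇□(q ∧ ¬r) → (q ∧ ¬r)), u
3. r ∧ q, u
4. ◇□(q ∧ ¬r), u
5. ¬(q ∧ ¬r), u
6. r, u
7. q, u
8. □(q ∧ ¬r), v
9. q ∧ ¬r, u
10. ¬r, u
Accessibility: uRu, uRv, vRu, vRv
Branch closes: r and ¬r both at u.
Every branch closes (one shown): unsatisfiable in S5.
S4-tableau for the formula:
1. ¬(◇□(q ∧ ¬r) → (q ∧ ¬r)) ∧ (r ∧ q), u
2. ¬(◇□(q ∧ ¬r) → (q ∧ ¬r)), u
3. r ∧ q, u
4. ◇□(q ∧ ¬r), u
5. ¬(q ∧ ¬r), u
6. r, u
7. q, u
8. □(q ∧ ¬r), v
9. q ∧ ¬r, v
10. q, v
11. ¬r, v
Accessibility: uRu, uRv, vRv
Complete open branch: satisfiable in S4, hence also in K, T (this S4-model is also a K-model and a T-model).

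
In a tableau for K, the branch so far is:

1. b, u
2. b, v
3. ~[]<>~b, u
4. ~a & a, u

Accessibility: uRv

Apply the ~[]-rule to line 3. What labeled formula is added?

a fresh world w with uRw, and ~<>~b at w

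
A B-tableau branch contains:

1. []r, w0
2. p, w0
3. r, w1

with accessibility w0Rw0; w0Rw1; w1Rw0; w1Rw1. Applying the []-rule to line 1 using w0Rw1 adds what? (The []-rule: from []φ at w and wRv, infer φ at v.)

r, w1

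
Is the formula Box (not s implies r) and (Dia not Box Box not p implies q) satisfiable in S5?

Satisfiable (open branch found)

1. Box (not s implies r) and (Dia not Box Box not p implies q), 0
2. Box (not s implies r), 0
3. Dia not Box Box not p implies q, 0
4. not s implies r, 0
5. q, 0
6. r, 0
Accessibility: 0R0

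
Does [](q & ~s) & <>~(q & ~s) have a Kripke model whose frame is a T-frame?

Unsatisfiable (every branch closes)

1. [](q & ~s) & <>~(q & ~s), w0
2. [](q & ~s), w0   [&-rule on 1]
3. <>~(q & ~s), w0   [&-rule on 1]
4. q & ~s, w0   [[]-rule on 2 via w0Rw0]
5. q, w0   [&-rule on 4]
6. ~s, w0   [&-rule on 4]
7. ~(q & ~s), w1   [<>-rule on 3: fresh world w1, w0Rw1]
8. q & ~s, w1   [[]-rule on 2 via w0Rw1]
9. q, w1   [&-rule on 8]
10. ~s, w1   [&-rule on 8]
11. s, w1   [~&-rule on 7 (branches; this branch)]
Accessibility: w0Rw0, w0Rw1, w1Rw1
Branch closes: s and ~s both at w1.
Every branch closes; the branch above is one of them.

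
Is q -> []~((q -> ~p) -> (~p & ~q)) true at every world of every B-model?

Not valid

Tableau for the negation ~(q -> []~((q -> ~p) -> (~p & ~q))):
1. ~(q -> []~((q -> ~p) -> (~p & ~q))), u
2. q, u   [~->-rule on 1]
3. ~[]~((q -> ~p) -> (~p & ~q)), u   [~->-rule on 1]
4. (q -> ~p) -> (~p & ~q), v   [~[]-rule on 3: fresh world v, uRv]
5. ~p & ~q, v   [->-rule on 4 (branches; this branch)]
6. ~p, v   [&-rule on 5]
7. ~q, v   [&-rule on 5]
Accessibility: uRu, uRv, vRu, vRv
The negation has an open branch (countermodel exists).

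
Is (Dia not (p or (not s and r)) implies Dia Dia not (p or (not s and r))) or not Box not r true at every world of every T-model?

Tableau for the negation not ((Dia not (p or (not s and r)) implies Dia Dia not (p or (not s and r))) or not Box not r):
1. not ((Dia not (p or (not s and r)) implies Dia Dia not (p or (not s and r))) or not Box not r), w0
2. not (Dia not (p or (not s and r)) implies Dia Dia not (p or (not s and r))), w0   [neg-or-rule on 1]
3. Box not r, w0   [neg-or-rule on 1]
4. Dia not (p or (not s and r)), w0   [neg-implies-rule on 2]
5. not Dia Dia not (p or (not s and r)), w0   [neg-implies-rule on 2]
6. not r, w0   [Box-rule on 3 via w0Rw0]
7. not Dia not (p or (not s and r)), w0   [neg-Dia-rule on 5 via w0Rw0]
8. p or (not s and r), w0   [neg-Dia-rule on 7 via w0Rw0]
9. p, w0   [or-rule on 8 (branches; this branch)]
10. not (p or (not s and r)), w1   [Dia-rule on 4: fresh world w1, w0Rw1]
11. not p, w1   [neg-or-rule on 10]
12. not (not s and r), w1   [neg-or-rule on 10]
13. not r, w1   [Box-rule on 3 via w0Rw1]
14. not Dia not (p or (not s and r)), w1   [neg-Dia-rule on 5 via w0Rw1]
15. p or (not s and r), w1   [neg-Dia-rule on 7 via w0Rw1]
16. not s and r, w1   [or-rule on 15 (branches; this branch)]
17. not s, w1   [and-rule on 16]
18. r, w1   [and-rule on 16]
Accessibility: w0Rw0, w0Rw1, w1Rw1
Branch closes: r and not r both at w1.
All branches of the negation close; one closing branch shown above.

Valid in T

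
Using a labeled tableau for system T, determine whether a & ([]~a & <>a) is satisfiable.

1. a & ([]~a & <>a), w0
2. a, w0   [&-rule on 1]
3. []~a & <>a, w0   [&-rule on 1]
4. []~a, w0   [&-rule on 3]
5. <>a, w0   [&-rule on 3]
6. ~a, w0   [[]-rule on 4 via w0Rw0]
Accessibility: w0Rw0
Branch closes: a and ~a both at w0.
Every branch closes; the branch above is one of them.

Unsatisfiable (every branch closes)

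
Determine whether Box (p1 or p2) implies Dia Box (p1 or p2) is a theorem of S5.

Valid

Tableau for the negation not (Box (p1 or p2) implies Dia Box (p1 or p2)):
1. not (Box (p1 or p2) implies Dia Box (p1 or p2)), u
2. Box (p1 or p2), u
3. not Dia Box (p1 or p2), u
4. p1 or p2, u
5. not Box (p1 or p2), u
6. p2, u
7. not (p1 or p2), v
8. not p1, v
9. not p2, v
10. p1 or p2, v
11. not Box (p1 or p2), v
12. p2, v
Accessibility: uRu, uRv, vRu, vRv
Branch closes: p2 and not p2 both at v.
Every branch of the negation's tableau closes; the branch above is one of them.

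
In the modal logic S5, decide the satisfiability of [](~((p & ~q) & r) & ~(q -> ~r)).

Satisfiable (open branch found)

1. [](~((p & ~q) & r) & ~(q -> ~r)), w0
2. ~((p & ~q) & r) & ~(q -> ~r), w0
3. ~((p & ~q) & r), w0
4. ~(q -> ~r), w0
5. q, w0
6. r, w0
7. ~(p & ~q), w0
Accessibility: w0Rw0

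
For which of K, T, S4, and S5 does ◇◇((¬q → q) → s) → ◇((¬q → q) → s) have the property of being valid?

S4, S5

T-tableau for the negation ¬(◇◇((¬q → q) → s) → ◇((¬q → q) → s)):
1. ¬(◇◇((¬q → q) → s) → ◇((¬q → q) → s)), 0
2. ◇◇((¬q → q) → s), 0
3. ¬◇((¬q → q) → s), 0
4. ¬((¬q → q) → s), 0
5. ¬q → q, 0
6. ¬s, 0
7. q, 0
8. ◇((¬q → q) → s), 1
9. ¬((¬q → q) → s), 1
10. ¬q → q, 1
11. ¬s, 1
12. q, 1
13. (¬q → q) → s, 2
14. s, 2
Accessibility: 0R0, 0R1, 1R1, 1R2, 2R2
Complete open branch: countermodel on a T-frame, so not valid in T, nor in K (the same frame is also a K-frame).
S4-tableau for the negation ¬(◇◇((¬q → q) → s) → ◇((¬q → q) → s)):
1. ¬(◇◇((¬q → q) → s) → ◇((¬q → q) → s)), 0
2. ◇◇((¬q → q) → s), 0
3. ¬◇((¬q → q) → s), 0
4. ¬((¬q → q) → s), 0
5. ¬q → q, 0
6. ¬s, 0
7. q, 0
8. ◇((¬q → q) → s), 1
9. ¬((¬q → q) → s), 1
10. ¬q → q, 1
11. ¬s, 1
12. q, 1
13. (¬q → q) → s, 2
14. ¬((¬q → q) → s), 2
15. ¬q → q, 2
16. ¬s, 2
17. ¬(¬q → q), 2
18. ¬q, 2
19. q, 2
Accessibility: 0R0, 0R1, 0R2, 1R1, 1R2, 2R2
Branch closes: q and ¬q both at 2.
Every branch closes (one shown): valid in S4, hence also in S5 (every theorem of S4 is a theorem of S5).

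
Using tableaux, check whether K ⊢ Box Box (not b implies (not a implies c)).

Tableau for the negation not Box Box (not b implies (not a implies c)):
1. not Box Box (not b implies (not a implies c)), 0
2. not Box (not b implies (not a implies c)), 1
3. not (not b implies (not a implies c)), 2
4. not b, 2
5. not (not a implies c), 2
6. not a, 2
7. not c, 2
Accessibility: 0R1, 1R2
The negation has an open branch (countermodel exists).

Invalid (countermodel exists)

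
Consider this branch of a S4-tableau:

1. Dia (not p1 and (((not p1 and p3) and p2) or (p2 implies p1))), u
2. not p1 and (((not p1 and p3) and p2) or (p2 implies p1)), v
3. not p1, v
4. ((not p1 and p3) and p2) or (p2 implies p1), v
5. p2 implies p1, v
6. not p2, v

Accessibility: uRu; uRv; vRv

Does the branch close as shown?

No, open

No atom appears with both signs at the same world.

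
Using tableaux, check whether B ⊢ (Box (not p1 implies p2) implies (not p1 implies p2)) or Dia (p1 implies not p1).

Yes, valid

Tableau for the negation not ((Box (not p1 implies p2) implies (not p1 implies p2)) or Dia (p1 implies not p1)):
1. not ((Box (not p1 implies p2) implies (not p1 implies p2)) or Dia (p1 implies not p1)), w0
2. not (Box (not p1 implies p2) implies (not p1 implies p2)), w0   [neg-or-rule on 1]
3. not Dia (p1 implies not p1), w0   [neg-or-rule on 1]
4. Box (not p1 implies p2), w0   [neg-implies-rule on 2]
5. not (not p1 implies p2), w0   [neg-implies-rule on 2]
6. not p1, w0   [neg-implies-rule on 5]
7. not p2, w0   [neg-implies-rule on 5]
8. not (p1 implies not p1), w0   [neg-Dia-rule on 3 via w0Rw0]
9. p1, w0   [neg-implies-rule on 8]
Accessibility: w0Rw0
Branch closes: p1 and not p1 both at w0.
All branches of the negation close; one closing branch shown above.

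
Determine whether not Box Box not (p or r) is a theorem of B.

No, not valid

Tableau for the negation Box Box not (p or r):
1. Box Box not (p or r), u
2. Box not (p or r), u
3. not (p or r), u
4. not p, u
5. not r, u
Accessibility: uRu
The negation has an open branch (countermodel exists).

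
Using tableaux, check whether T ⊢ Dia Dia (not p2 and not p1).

No, not valid

Tableau for the negation not Dia Dia (not p2 and not p1):
1. not Dia Dia (not p2 and not p1), w0
2. not Dia (not p2 and not p1), w0   [neg-Dia-rule on 1 via w0Rw0]
3. not (not p2 and not p1), w0   [neg-Dia-rule on 2 via w0Rw0]
4. p1, w0   [neg-and-rule on 3 (branches; this branch)]
Accessibility: w0Rw0
The negation has an open branch (countermodel exists).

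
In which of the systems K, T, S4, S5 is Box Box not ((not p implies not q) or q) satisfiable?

K

K-tableau for the formula:
1. Box Box not ((not p implies not q) or q), 0
Complete open branch: satisfiable in K.
T-tableau for the formula:
1. Box Box not ((not p implies not q) or q), 0
2. Box not ((not p implies not q) or q), 0
3. not ((not p implies not q) or q), 0
4. not (not p implies not q), 0
5. not q, 0
6. not p, 0
7. q, 0
Accessibility: 0R0
Branch closes: q and not q both at 0.
Every branch closes (one shown): unsatisfiable in T, hence also in S4, S5 (every S4/S5-frame is a T-frame).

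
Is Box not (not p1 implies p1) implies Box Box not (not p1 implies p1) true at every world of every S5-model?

Valid in S5

Tableau for the negation not (Box not (not p1 implies p1) implies Box Box not (not p1 implies p1)):
1. not (Box not (not p1 implies p1) implies Box Box not (not p1 implies p1)), u
2. Box not (not p1 implies p1), u   [neg-implies-rule on 1]
3. not Box Box not (not p1 implies p1), u   [neg-implies-rule on 1]
4. not (not p1 implies p1), u   [Box-rule on 2 via uRu]
5. not p1, u   [neg-implies-rule on 4]
6. not Box not (not p1 implies p1), v   [neg-Box-rule on 3: fresh world v, uRv]
7. not (not p1 implies p1), v   [Box-rule on 2 via uRv]
8. not p1, v   [neg-implies-rule on 7]
9. not p1 implies p1, w   [neg-Box-rule on 6: fresh world w, vRw]
10. not (not p1 implies p1), w   [Box-rule on 2 via uRw]
11. not p1, w   [neg-implies-rule on 10]
12. p1, w   [implies-rule on 9 (branches; this branch)]
Accessibility: uRu, uRv, uRw, vRu, vRv, vRw, wRu, wRv, wRw
Branch closes: p1 and not p1 both at w.
Every branch of the negation's tableau closes; the branch above is one of them.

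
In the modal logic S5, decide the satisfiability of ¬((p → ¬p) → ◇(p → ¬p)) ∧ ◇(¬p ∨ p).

1. ¬((p → ¬p) → ◇(p → ¬p)) ∧ ◇(¬p ∨ p), u
2. ¬((p → ¬p) → ◇(p → ¬p)), u
3. ◇(¬p ∨ p), u
4. p → ¬p, u
5. ¬◇(p → ¬p), u
6. ¬(p → ¬p), u
7. p, u
8. ¬p, u
Accessibility: uRu
Branch closes: p and ¬p both at u.
(One branch shown.) All branches close.

Unsatisfiable (every branch closes)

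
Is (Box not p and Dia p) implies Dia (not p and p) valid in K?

Yes, valid

Tableau for the negation not ((Box not p and Dia p) implies Dia (not p and p)):
1. not ((Box not p and Dia p) implies Dia (not p and p)), w0
2. Box not p and Dia p, w0   [neg-implies-rule on 1]
3. not Dia (not p and p), w0   [neg-implies-rule on 1]
4. Box not p, w0   [and-rule on 2]
5. Dia p, w0   [and-rule on 2]
6. p, w1   [Dia-rule on 5: fresh world w1, w0Rw1]
7. not (not p and p), w1   [neg-Dia-rule on 3 via w0Rw1]
8. not p, w1   [Box-rule on 4 via w0Rw1]
Accessibility: w0Rw1
Branch closes: p and not p both at w1.
Every branch of the negation's tableau closes; the branch above is one of them.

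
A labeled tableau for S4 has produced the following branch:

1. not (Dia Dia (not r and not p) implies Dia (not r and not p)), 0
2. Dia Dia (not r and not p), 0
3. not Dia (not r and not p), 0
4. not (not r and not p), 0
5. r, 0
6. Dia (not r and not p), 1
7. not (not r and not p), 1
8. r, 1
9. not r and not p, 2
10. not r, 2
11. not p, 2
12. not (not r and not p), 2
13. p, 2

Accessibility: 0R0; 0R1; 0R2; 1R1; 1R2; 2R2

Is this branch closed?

Both p and not p appear at 2.

Yes, closed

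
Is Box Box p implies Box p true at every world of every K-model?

Tableau for the negation not (Box Box p implies Box p):
1. not (Box Box p implies Box p), 0
2. Box Box p, 0   [neg-implies-rule on 1]
3. not Box p, 0   [neg-implies-rule on 1]
4. not p, 1   [neg-Box-rule on 3: fresh world 1, 0R1]
5. Box p, 1   [Box-rule on 2 via 0R1]
Accessibility: 0R1
The negation has an open branch (countermodel exists).

Not valid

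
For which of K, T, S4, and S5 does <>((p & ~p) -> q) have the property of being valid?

T-tableau for the negation ~<>((p & ~p) -> q):
1. ~<>((p & ~p) -> q), w0
2. ~((p & ~p) -> q), w0
3. p & ~p, w0
4. ~q, w0
5. p, w0
6. ~p, w0
Accessibility: w0Rw0
Branch closes: p and ~p both at w0.
Every branch closes (one shown): valid in T, hence also in S4, S5 (every theorem of T is a theorem of S4 and S5).
K-tableau for the negation ~<>((p & ~p) -> q):
1. ~<>((p & ~p) -> q), w0
Complete open branch: countermodel on a K-frame, so not valid in K.

T, S4, S5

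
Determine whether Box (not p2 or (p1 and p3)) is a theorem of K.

Tableau for the negation not Box (not p2 or (p1 and p3)):
1. not Box (not p2 or (p1 and p3)), 0
2. not (not p2 or (p1 and p3)), 1
3. p2, 1
4. not (p1 and p3), 1
5. not p3, 1
Accessibility: 0R1
The negation has an open branch (countermodel exists).

No, not valid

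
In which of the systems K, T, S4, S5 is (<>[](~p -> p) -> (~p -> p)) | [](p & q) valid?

S5-tableau for the negation ~((<>[](~p -> p) -> (~p -> p)) | [](p & q)):
1. ~((<>[](~p -> p) -> (~p -> p)) | [](p & q)), 0
2. ~(<>[](~p -> p) -> (~p -> p)), 0
3. ~[](p & q), 0
4. <>[](~p -> p), 0
5. ~(~p -> p), 0
6. ~p, 0
7. ~(p & q), 1
8. ~q, 1
9. [](~p -> p), 2
10. ~p -> p, 0
11. ~p -> p, 1
12. ~p -> p, 2
13. p, 0
Accessibility: 0R0, 0R1, 0R2, 1R0, 1R1, 1R2, 2R0, 2R1, 2R2
Branch closes: p and ~p both at 0.
Every branch closes (one shown): valid in S5.
S4-tableau for the negation ~((<>[](~p -> p) -> (~p -> p)) | [](p & q)):
1. ~((<>[](~p -> p) -> (~p -> p)) | [](p & q)), 0
2. ~(<>[](~p -> p) -> (~p -> p)), 0
3. ~[](p & q), 0
4. <>[](~p -> p), 0
5. ~(~p -> p), 0
6. ~p, 0
7. ~(p & q), 1
8. ~q, 1
9. [](~p -> p), 2
10. ~p -> p, 2
11. p, 2
Accessibility: 0R0, 0R1, 0R2, 1R1, 2R2
Complete open branch: countermodel on an S4-frame, so not valid in S4, nor in K, T (the same frame is also a K-frame and a T-frame).

S5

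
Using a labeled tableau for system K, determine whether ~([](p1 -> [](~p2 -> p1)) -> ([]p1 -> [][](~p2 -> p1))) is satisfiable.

1. ~([](p1 -> [](~p2 -> p1)) -> ([]p1 -> [][](~p2 -> p1))), w0
2. [](p1 -> [](~p2 -> p1)), w0   [~->-rule on 1]
3. ~([]p1 -> [][](~p2 -> p1)), w0   [~->-rule on 1]
4. []p1, w0   [~->-rule on 3]
5. ~[][](~p2 -> p1), w0   [~->-rule on 3]
6. ~[](~p2 -> p1), w1   [~[]-rule on 5: fresh world w1, w0Rw1]
7. p1 -> [](~p2 -> p1), w1   [[]-rule on 2 via w0Rw1]
8. p1, w1   [[]-rule on 4 via w0Rw1]
9. [](~p2 -> p1), w1   [->-rule on 7 (branches; this branch)]
10. ~(~p2 -> p1), w2   [~[]-rule on 6: fresh world w2, w1Rw2]
11. ~p2, w2   [~->-rule on 10]
12. ~p1, w2   [~->-rule on 10]
13. ~p2 -> p1, w2   [[]-rule on 9 via w1Rw2]
14. p1, w2   [->-rule on 13 (branches; this branch)]
Accessibility: w0Rw1, w1Rw2
Branch closes: p1 and ~p1 both at w2.
(One branch shown.) All branches close.

No, unsatisfiable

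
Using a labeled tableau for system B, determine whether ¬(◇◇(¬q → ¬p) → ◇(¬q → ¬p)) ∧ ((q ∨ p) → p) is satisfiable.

1. ¬(◇◇(¬q → ¬p) → ◇(¬q → ¬p)) ∧ ((q ∨ p) → p), w0
2. ¬(◇◇(¬q → ¬p) → ◇(¬q → ¬p)), w0
3. (q ∨ p) → p, w0
4. ◇◇(¬q → ¬p), w0
5. ¬◇(¬q → ¬p), w0
6. ¬(¬q → ¬p), w0
7. ¬q, w0
8. p, w0
9. ◇(¬q → ¬p), w1
10. ¬(¬q → ¬p), w1
11. ¬q, w1
12. p, w1
13. ¬q → ¬p, w2
14. ¬p, w2
Accessibility: w0Rw0, w0Rw1, w1Rw0, w1Rw1, w1Rw2, w2Rw1, w2Rw2

Yes, satisfiable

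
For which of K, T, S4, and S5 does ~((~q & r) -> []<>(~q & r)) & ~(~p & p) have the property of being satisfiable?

K, T, S4

S4-tableau for the formula:
1. ~((~q & r) -> []<>(~q & r)) & ~(~p & p), 0
2. ~((~q & r) -> []<>(~q & r)), 0   [&-rule on 1]
3. ~(~p & p), 0   [&-rule on 1]
4. ~q & r, 0   [~->-rule on 2]
5. ~[]<>(~q & r), 0   [~->-rule on 2]
6. ~q, 0   [&-rule on 4]
7. r, 0   [&-rule on 4]
8. ~p, 0   [~&-rule on 3 (branches; this branch)]
9. ~<>(~q & r), 1   [~[]-rule on 5: fresh world 1, 0R1]
10. ~(~q & r), 1   [~<>-rule on 9 via 1R1]
11. ~r, 1   [~&-rule on 10 (branches; this branch)]
Accessibility: 0R0, 0R1, 1R1
Complete open branch: satisfiable in S4, hence also in K, T (this S4-model is also a K-model and a T-model).
S5-tableau for the formula:
1. ~((~q & r) -> []<>(~q & r)) & ~(~p & p), 0
2. ~((~q & r) -> []<>(~q & r)), 0   [&-rule on 1]
3. ~(~p & p), 0   [&-rule on 1]
4. ~q & r, 0   [~->-rule on 2]
5. ~[]<>(~q & r), 0   [~->-rule on 2]
6. ~q, 0   [&-rule on 4]
7. r, 0   [&-rule on 4]
8. ~p, 0   [~&-rule on 3 (branches; this branch)]
9. ~<>(~q & r), 1   [~[]-rule on 5: fresh world 1, 0R1]
10. ~(~q & r), 0   [~<>-rule on 9 via 1R0]
11. ~(~q & r), 1   [~<>-rule on 9 via 1R1]
12. ~r, 0   [~&-rule on 10 (branches; this branch)]
Accessibility: 0R0, 0R1, 1R0, 1R1
Branch closes: r and ~r both at 0.
Every branch closes (one shown): unsatisfiable in S5.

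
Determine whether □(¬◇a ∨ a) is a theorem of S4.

Not valid

Tableau for the negation ¬□(¬◇a ∨ a):
1. ¬□(¬◇a ∨ a), w0
2. ¬(¬◇a ∨ a), w1
3. ◇a, w1
4. ¬a, w1
5. a, w2
Accessibility: w0Rw0, w0Rw1, w0Rw2, w1Rw1, w1Rw2, w2Rw2
The negation has an open branch (countermodel exists).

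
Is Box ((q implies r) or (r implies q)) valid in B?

Tableau for the negation not Box ((q implies r) or (r implies q)):
1. not Box ((q implies r) or (r implies q)), 0
2. not ((q implies r) or (r implies q)), 1
3. not (q implies r), 1
4. not (r implies q), 1
5. q, 1
6. not r, 1
7. r, 1
8. not q, 1
Accessibility: 0R0, 0R1, 1R0, 1R1
Branch closes: r and not r both at 1.
Every branch of the negation's tableau closes; the branch above is one of them.

Yes, valid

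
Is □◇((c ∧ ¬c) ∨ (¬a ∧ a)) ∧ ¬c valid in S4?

Tableau for the negation ¬(□◇((c ∧ ¬c) ∨ (¬a ∧ a)) ∧ ¬c):
1. ¬(□◇((c ∧ ¬c) ∨ (¬a ∧ a)) ∧ ¬c), 0
2. c, 0
Accessibility: 0R0
The negation has an open branch (countermodel exists).

Invalid (countermodel exists)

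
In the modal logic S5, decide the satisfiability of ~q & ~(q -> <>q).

1. ~q & ~(q -> <>q), 0
2. ~q, 0
3. ~(q -> <>q), 0
4. q, 0
5. ~<>q, 0
Accessibility: 0R0
Branch closes: q and ~q both at 0.
(One branch shown.) All branches close.

Unsatisfiable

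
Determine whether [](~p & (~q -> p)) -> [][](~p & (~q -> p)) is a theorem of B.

Tableau for the negation ~([](~p & (~q -> p)) -> [][](~p & (~q -> p))):
1. ~([](~p & (~q -> p)) -> [][](~p & (~q -> p))), u
2. [](~p & (~q -> p)), u   [~->-rule on 1]
3. ~[][](~p & (~q -> p)), u   [~->-rule on 1]
4. ~p & (~q -> p), u   [[]-rule on 2 via uRu]
5. ~p, u   [&-rule on 4]
6. ~q -> p, u   [&-rule on 4]
7. q, u   [->-rule on 6 (branches; this branch)]
8. ~[](~p & (~q -> p)), v   [~[]-rule on 3: fresh world v, uRv]
9. ~p & (~q -> p), v   [[]-rule on 2 via uRv]
10. ~p, v   [&-rule on 9]
11. ~q -> p, v   [&-rule on 9]
12. q, v   [->-rule on 11 (branches; this branch)]
13. ~(~p & (~q -> p)), w   [~[]-rule on 8: fresh world w, vRw]
14. ~(~q -> p), w   [~&-rule on 13 (branches; this branch)]
15. ~q, w   [~->-rule on 14]
16. ~p, w   [~->-rule on 14]
Accessibility: uRu, uRv, vRu, vRv, vRw, wRv, wRw
The negation has an open branch (countermodel exists).

Not valid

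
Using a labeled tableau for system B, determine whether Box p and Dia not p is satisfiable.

Unsatisfiable

1. Box p and Dia not p, w0
2. Box p, w0   [and-rule on 1]
3. Dia not p, w0   [and-rule on 1]
4. p, w0   [Box-rule on 2 via w0Rw0]
5. not p, w1   [Dia-rule on 3: fresh world w1, w0Rw1]
6. p, w1   [Box-rule on 2 via w0Rw1]
Accessibility: w0Rw0, w0Rw1, w1Rw0, w1Rw1
Branch closes: p and not p both at w1.
(One branch shown.) All branches close.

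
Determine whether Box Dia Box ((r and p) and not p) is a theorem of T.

Not valid

Tableau for the negation not Box Dia Box ((r and p) and not p):
1. not Box Dia Box ((r and p) and not p), w0
2. not Dia Box ((r and p) and not p), w1
3. not Box ((r and p) and not p), w1
4. not ((r and p) and not p), w2
5. not Box ((r and p) and not p), w2
6. p, w2
7. not ((r and p) and not p), w3
8. p, w3
Accessibility: w0Rw0, w0Rw1, w1Rw1, w1Rw2, w2Rw2, w2Rw3, w3Rw3
The negation has an open branch (countermodel exists).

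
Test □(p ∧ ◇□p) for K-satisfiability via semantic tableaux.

1. □(p ∧ ◇□p), w0

Satisfiable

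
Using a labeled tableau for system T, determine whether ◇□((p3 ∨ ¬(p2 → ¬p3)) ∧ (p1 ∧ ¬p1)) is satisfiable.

1. ◇□((p3 ∨ ¬(p2 → ¬p3)) ∧ (p1 ∧ ¬p1)), w0
2. □((p3 ∨ ¬(p2 → ¬p3)) ∧ (p1 ∧ ¬p1)), w1
3. (p3 ∨ ¬(p2 → ¬p3)) ∧ (p1 ∧ ¬p1), w1
4. p3 ∨ ¬(p2 → ¬p3), w1
5. p1 ∧ ¬p1, w1
6. p1, w1
7. ¬p1, w1
Accessibility: w0Rw0, w0Rw1, w1Rw1
Branch closes: p1 and ¬p1 both at w1.
Every branch closes; the branch above is one of them.

Unsatisfiable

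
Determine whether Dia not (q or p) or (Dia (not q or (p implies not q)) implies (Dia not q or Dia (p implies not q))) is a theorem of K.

Valid

Tableau for the negation not (Dia not (q or p) or (Dia (not q or (p implies not q)) implies (Dia not q or Dia (p implies not q)))):
1. not (Dia not (q or p) or (Dia (not q or (p implies not q)) implies (Dia not q or Dia (p implies not q)))), 0
2. not Dia not (q or p), 0
3. not (Dia (not q or (p implies not q)) implies (Dia not q or Dia (p implies not q))), 0
4. Dia (not q or (p implies not q)), 0
5. not (Dia not q or Dia (p implies not q)), 0
6. not Dia not q, 0
7. not Dia (p implies not q), 0
8. not q or (p implies not q), 1
9. q or p, 1
10. q, 1
11. not (p implies not q), 1
12. p, 1
13. p implies not q, 1
14. not q, 1
Accessibility: 0R1
Branch closes: q and not q both at 1.
Every branch of the negation's tableau closes; the branch above is one of them.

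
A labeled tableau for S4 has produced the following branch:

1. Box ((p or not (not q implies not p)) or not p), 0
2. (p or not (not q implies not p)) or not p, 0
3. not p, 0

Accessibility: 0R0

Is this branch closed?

No atom appears with both signs at the same world.

Open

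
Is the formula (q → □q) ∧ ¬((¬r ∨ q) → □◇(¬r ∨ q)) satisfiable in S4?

Satisfiable (open branch found)

1. (q → □q) ∧ ¬((¬r ∨ q) → □◇(¬r ∨ q)), u
2. q → □q, u
3. ¬((¬r ∨ q) → □◇(¬r ∨ q)), u
4. ¬r ∨ q, u
5. ¬□◇(¬r ∨ q), u
6. ¬q, u
7. ¬r, u
8. ¬◇(¬r ∨ q), v
9. ¬(¬r ∨ q), v
10. r, v
11. ¬q, v
Accessibility: uRu, uRv, vRv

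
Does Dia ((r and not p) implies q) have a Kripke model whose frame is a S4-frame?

Satisfiable (open branch found)

1. Dia ((r and not p) implies q), w0
2. (r and not p) implies q, w1   [Dia-rule on 1: fresh world w1, w0Rw1]
3. q, w1   [implies-rule on 2 (branches; this branch)]
Accessibility: w0Rw0, w0Rw1, w1Rw1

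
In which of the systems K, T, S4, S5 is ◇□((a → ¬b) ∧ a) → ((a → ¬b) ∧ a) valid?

S5

S4-tableau for the negation ¬(◇□((a → ¬b) ∧ a) → ((a → ¬b) ∧ a)):
1. ¬(◇□((a → ¬b) ∧ a) → ((a → ¬b) ∧ a)), u
2. ◇□((a → ¬b) ∧ a), u
3. ¬((a → ¬b) ∧ a), u
4. ¬a, u
5. □((a → ¬b) ∧ a), v
6. (a → ¬b) ∧ a, v
7. a → ¬b, v
8. a, v
9. ¬b, v
Accessibility: uRu, uRv, vRv
Complete open branch: countermodel on an S4-frame, so not valid in S4, nor in K, T (the same frame is also a K-frame and a T-frame).
S5-tableau for the negation ¬(◇□((a → ¬b) ∧ a) → ((a → ¬b) ∧ a)):
1. ¬(◇□((a → ¬b) ∧ a) → ((a → ¬b) ∧ a)), u
2. ◇□((a → ¬b) ∧ a), u
3. ¬((a → ¬b) ∧ a), u
4. ¬(a → ¬b), u
5. a, u
6. b, u
7. □((a → ¬b) ∧ a), v
8. (a → ¬b) ∧ a, u
9. a → ¬b, u
10. (a → ¬b) ∧ a, v
11. a → ¬b, v
12. a, v
13. ¬b, u
Accessibility: uRu, uRv, vRu, vRv
Branch closes: b and ¬b both at u.
Every branch closes (one shown): valid in S5.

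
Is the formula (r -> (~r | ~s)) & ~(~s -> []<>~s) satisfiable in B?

1. (r -> (~r | ~s)) & ~(~s -> []<>~s), 0
2. r -> (~r | ~s), 0   [&-rule on 1]
3. ~(~s -> []<>~s), 0   [&-rule on 1]
4. ~s, 0   [~->-rule on 3]
5. ~[]<>~s, 0   [~->-rule on 3]
6. ~r | ~s, 0   [->-rule on 2 (branches; this branch)]
7. ~<>~s, 1   [~[]-rule on 5: fresh world 1, 0R1]
8. s, 0   [~<>-rule on 7 via 1R0]
Accessibility: 0R0, 0R1, 1R0, 1R1
Branch closes: s and ~s both at 0.
(One branch shown.) All branches close.

Unsatisfiable (every branch closes)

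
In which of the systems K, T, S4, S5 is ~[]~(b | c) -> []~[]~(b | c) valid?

S4-tableau for the negation ~(~[]~(b | c) -> []~[]~(b | c)):
1. ~(~[]~(b | c) -> []~[]~(b | c)), 0
2. ~[]~(b | c), 0
3. ~[]~[]~(b | c), 0
4. b | c, 1
5. c, 1
6. []~(b | c), 2
7. ~(b | c), 2
8. ~b, 2
9. ~c, 2
Accessibility: 0R0, 0R1, 0R2, 1R1, 2R2
Complete open branch: countermodel on an S4-frame, so not valid in S4, nor in K, T (the same frame is also a K-frame and a T-frame).
S5-tableau for the negation ~(~[]~(b | c) -> []~[]~(b | c)):
1. ~(~[]~(b | c) -> []~[]~(b | c)), 0
2. ~[]~(b | c), 0
3. ~[]~[]~(b | c), 0
4. b | c, 1
5. c, 1
6. []~(b | c), 2
7. ~(b | c), 0
8. ~b, 0
9. ~c, 0
10. ~(b | c), 1
11. ~b, 1
12. ~c, 1
Accessibility: 0R0, 0R1, 0R2, 1R0, 1R1, 1R2, 2R0, 2R1, 2R2
Branch closes: c and ~c both at 1.
Every branch closes (one shown): valid in S5.

S5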